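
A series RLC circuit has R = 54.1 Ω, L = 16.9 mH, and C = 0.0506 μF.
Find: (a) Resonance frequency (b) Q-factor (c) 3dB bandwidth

Step 1 — Resonance: ω₀ = 1/√(LC) = 1/√(0.0169·5.06e-08) = 3.42e+04 rad/s.
Step 2 — f₀ = ω₀/(2π) = 5443 Hz.
Step 3 — Series Q: Q = ω₀L/R = 3.42e+04·0.0169/54.1 = 10.68.
Step 4 — Bandwidth: Δω = ω₀/Q = 3201 rad/s; BW = Δω/(2π) = 509.5 Hz.

(a) f₀ = 5443 Hz  (b) Q = 10.68  (c) BW = 509.5 Hz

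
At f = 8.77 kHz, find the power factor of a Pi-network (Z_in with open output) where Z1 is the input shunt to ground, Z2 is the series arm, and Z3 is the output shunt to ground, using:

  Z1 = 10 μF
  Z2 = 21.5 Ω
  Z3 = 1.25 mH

Step 1 — Angular frequency: ω = 2π·f = 2π·8770 = 5.51e+04 rad/s.
Step 2 — Component impedances:
  Z1: Z = 1/(jωC) = -j/(ω·C) = 0 - j1.815 Ω
  Z2: Z = R = 21.5 Ω
  Z3: Z = jωL = j·5.51e+04·0.00125 = 0 + j68.88 Ω
Step 3 — With open output, the series arm Z2 and the output shunt Z3 appear in series to ground: Z2 + Z3 = 21.5 + j68.88 Ω.
Step 4 — Parallel with input shunt Z1: Z_in = Z1 || (Z2 + Z3) = 0.01428 - j1.859 Ω = 1.859∠-89.6° Ω.
Step 5 — Power factor: PF = cos(φ) = Re(Z)/|Z| = 0.014276/1.8594 = 0.007678.
Step 6 — Type: Im(Z) = -1.859 ⇒ leading (phase φ = -89.6°).

PF = 0.007678 (leading, φ = -89.6°)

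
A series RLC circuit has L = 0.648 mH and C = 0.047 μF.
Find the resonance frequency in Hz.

Step 1 — Resonance condition Im(Z)=0 gives ω₀ = 1/√(LC).
Step 2 — ω₀ = 1/√(0.000648·4.7e-08) = 1.812e+05 rad/s.
Step 3 — f₀ = ω₀/(2π) = 2.884e+04 Hz.

f₀ = 2.884e+04 Hz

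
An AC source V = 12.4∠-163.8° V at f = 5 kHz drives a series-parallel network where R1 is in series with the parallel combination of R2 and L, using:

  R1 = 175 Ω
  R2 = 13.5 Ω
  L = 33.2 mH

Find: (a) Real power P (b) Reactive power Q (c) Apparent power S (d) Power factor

Step 1 — Angular frequency: ω = 2π·f = 2π·5000 = 3.142e+04 rad/s.
Step 2 — Component impedances:
  R1: Z = R = 175 Ω
  R2: Z = R = 13.5 Ω
  L: Z = jωL = j·3.142e+04·0.0332 = 0 + j1043 Ω
Step 3 — Parallel branch: R2 || L = 1/(1/R2 + 1/L) = 13.5 + j0.1747 Ω.
Step 4 — Series with R1: Z_total = R1 + (R2 || L) = 188.5 + j0.1747 Ω = 188.5∠0.1° Ω.
Step 5 — Source phasor: V = 12.4∠-163.8° V = -11.91 - j3.459 V.
Step 6 — Current: I = V / Z = -0.06319 - j0.01829 A = 0.06578∠-163.9° A.
Step 7 — Complex power: S = V·I* = 0.8157 + j0.000756 VA.
Step 8 — Real power: P = Re(S) = 0.8157 W.
Step 9 — Reactive power: Q = Im(S) = 0.000756 VAR.
Step 10 — Apparent power: |S| = 0.8157 VA.
Step 11 — Power factor: PF = P/|S| = 1 (lagging).

(a) P = 0.8157 W  (b) Q = 0.000756 VAR  (c) S = 0.8157 VA  (d) PF = 1 (lagging)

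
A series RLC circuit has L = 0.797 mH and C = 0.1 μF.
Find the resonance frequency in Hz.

Step 1 — Resonance condition Im(Z)=0 gives ω₀ = 1/√(LC).
Step 2 — ω₀ = 1/√(0.000797·1e-07) = 1.12e+05 rad/s.
Step 3 — f₀ = ω₀/(2π) = 1.783e+04 Hz.

f₀ = 1.783e+04 Hz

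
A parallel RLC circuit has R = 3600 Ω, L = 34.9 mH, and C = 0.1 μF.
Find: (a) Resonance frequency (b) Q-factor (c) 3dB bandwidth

Step 1 — Resonance: ω₀ = 1/√(LC) = 1/√(0.0349·1e-07) = 1.693e+04 rad/s.
Step 2 — f₀ = ω₀/(2π) = 2694 Hz.
Step 3 — Parallel Q: Q = R/(ω₀L) = 3600/(1.693e+04·0.0349) = 6.094.
Step 4 — Bandwidth: Δω = ω₀/Q = 2778 rad/s; BW = Δω/(2π) = 442.1 Hz.

(a) f₀ = 2694 Hz  (b) Q = 6.094  (c) BW = 442.1 Hz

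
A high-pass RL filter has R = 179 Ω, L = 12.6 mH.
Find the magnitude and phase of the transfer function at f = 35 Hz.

Step 1 — Angular frequency: ω = 2π·35 = 219.9 rad/s.
Step 2 — Transfer function: H(jω) = jωL/(R + jωL).
Step 3 — Numerator jωL = j·2.771; denominator R + jωL = 179 + j2.771.
Step 4 — H = 0.0002396 + j0.01548.
Step 5 — Magnitude: |H| = 0.01548 (-36.2 dB); phase: φ = 89.1°.

|H| = 0.01548 (-36.2 dB), φ = 89.1°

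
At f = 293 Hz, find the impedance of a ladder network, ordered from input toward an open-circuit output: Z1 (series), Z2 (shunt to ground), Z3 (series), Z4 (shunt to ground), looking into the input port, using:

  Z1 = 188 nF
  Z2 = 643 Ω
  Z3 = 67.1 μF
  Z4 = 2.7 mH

Step 1 — Angular frequency: ω = 2π·f = 2π·293 = 1841 rad/s.
Step 2 — Component impedances:
  Z1: Z = 1/(jωC) = -j/(ω·C) = 0 - j2889 Ω
  Z2: Z = R = 643 Ω
  Z3: Z = 1/(jωC) = -j/(ω·C) = 0 - j8.095 Ω
  Z4: Z = jωL = j·1841·0.0027 = 0 + j4.971 Ω
Step 3 — Ladder network (open output): work backward from the far end, alternating series and parallel combinations. Z_in = 0.01518 - j2892 Ω = 2892∠-90.0° Ω.

Z = 0.01518 - j2892 Ω = 2892∠-90.0° Ω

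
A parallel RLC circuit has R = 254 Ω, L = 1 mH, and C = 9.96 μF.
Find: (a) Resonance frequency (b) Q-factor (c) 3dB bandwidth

Step 1 — Resonance: ω₀ = 1/√(LC) = 1/√(0.001·9.96e-06) = 1.002e+04 rad/s.
Step 2 — f₀ = ω₀/(2π) = 1595 Hz.
Step 3 — Parallel Q: Q = R/(ω₀L) = 254/(1.002e+04·0.001) = 25.35.
Step 4 — Bandwidth: Δω = ω₀/Q = 395.3 rad/s; BW = Δω/(2π) = 62.91 Hz.

(a) f₀ = 1595 Hz  (b) Q = 25.35  (c) BW = 62.91 Hz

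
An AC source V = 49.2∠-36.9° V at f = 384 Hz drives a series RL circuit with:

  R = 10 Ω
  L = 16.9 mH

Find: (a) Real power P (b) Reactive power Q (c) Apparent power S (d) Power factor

Step 1 — Angular frequency: ω = 2π·f = 2π·384 = 2413 rad/s.
Step 2 — Component impedances:
  R: Z = R = 10 Ω
  L: Z = jωL = j·2413·0.0169 = 0 + j40.78 Ω
Step 3 — Series combination: Z_total = R + L = 10 + j40.78 Ω = 41.98∠76.2° Ω.
Step 4 — Source phasor: V = 49.2∠-36.9° V = 39.34 - j29.54 V.
Step 5 — Current: I = V / Z = -0.4602 - j1.078 A = 1.172∠-113.1° A.
Step 6 — Complex power: S = V·I* = 13.73 + j56 VA.
Step 7 — Real power: P = Re(S) = 13.73 W.
Step 8 — Reactive power: Q = Im(S) = 56 VAR.
Step 9 — Apparent power: |S| = 57.66 VA.
Step 10 — Power factor: PF = P/|S| = 0.2382 (lagging).

(a) P = 13.73 W  (b) Q = 56 VAR  (c) S = 57.66 VA  (d) PF = 0.2382 (lagging)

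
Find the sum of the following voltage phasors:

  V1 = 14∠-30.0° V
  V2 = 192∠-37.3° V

Step 1 — Convert each phasor to rectangular form:
  V1 = 14·(cos(-30.0°) + j·sin(-30.0°)) = 12.12 - j7 V
  V2 = 192·(cos(-37.3°) + j·sin(-37.3°)) = 152.7 - j116.3 V
Step 2 — Sum components: V_total = 164.9 - j123.3 V.
Step 3 — Convert to polar: |V_total| = 205.9 V, ∠V_total = -36.8°.

V_total = 205.9∠-36.8° V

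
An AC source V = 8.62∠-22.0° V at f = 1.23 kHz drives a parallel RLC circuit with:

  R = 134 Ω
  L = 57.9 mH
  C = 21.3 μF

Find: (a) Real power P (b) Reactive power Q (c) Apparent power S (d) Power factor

Step 1 — Angular frequency: ω = 2π·f = 2π·1230 = 7728 rad/s.
Step 2 — Component impedances:
  R: Z = R = 134 Ω
  L: Z = jωL = j·7728·0.0579 = 0 + j447.5 Ω
  C: Z = 1/(jωC) = -j/(ω·C) = 0 - j6.075 Ω
Step 3 — Parallel combination: 1/Z_total = 1/R + 1/L + 1/C; Z_total = 0.2824 - j6.145 Ω = 6.152∠-87.4° Ω.
Step 4 — Source phasor: V = 8.62∠-22.0° V = 7.992 - j3.229 V.
Step 5 — Current: I = V / Z = 0.584 + j1.274 A = 1.401∠65.4° A.
Step 6 — Complex power: S = V·I* = 0.5545 - j12.07 VA.
Step 7 — Real power: P = Re(S) = 0.5545 W.
Step 8 — Reactive power: Q = Im(S) = -12.07 VAR.
Step 9 — Apparent power: |S| = 12.08 VA.
Step 10 — Power factor: PF = P/|S| = 0.04591 (leading).

(a) P = 0.5545 W  (b) Q = -12.07 VAR  (c) S = 12.08 VA  (d) PF = 0.04591 (leading)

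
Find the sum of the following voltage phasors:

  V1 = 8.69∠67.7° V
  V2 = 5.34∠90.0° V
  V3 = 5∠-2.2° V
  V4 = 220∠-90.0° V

Step 1 — Convert each phasor to rectangular form:
  V1 = 8.69·(cos(67.7°) + j·sin(67.7°)) = 3.297 + j8.04 V
  V2 = 5.34·(cos(90.0°) + j·sin(90.0°)) = 0 + j5.34 V
  V3 = 5·(cos(-2.2°) + j·sin(-2.2°)) = 4.996 - j0.1919 V
  V4 = 220·(cos(-90.0°) + j·sin(-90.0°)) = 0 - j220 V
Step 2 — Sum components: V_total = 8.294 - j206.8 V.
Step 3 — Convert to polar: |V_total| = 207 V, ∠V_total = -87.7°.

V_total = 207∠-87.7° V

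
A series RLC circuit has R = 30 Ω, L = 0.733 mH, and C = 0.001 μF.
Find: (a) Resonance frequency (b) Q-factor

Step 1 — Resonance condition Im(Z)=0 gives ω₀ = 1/√(LC).
Step 2 — ω₀ = 1/√(0.000733·1e-09) = 1.168e+06 rad/s.
Step 3 — f₀ = ω₀/(2π) = 1.859e+05 Hz.
Step 4 — Series Q: Q = ω₀L/R = 1.168e+06·0.000733/30 = 28.54.

(a) f₀ = 1.859e+05 Hz  (b) Q = 28.54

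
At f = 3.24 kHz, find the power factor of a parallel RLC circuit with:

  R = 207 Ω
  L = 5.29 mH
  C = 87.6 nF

Step 1 — Angular frequency: ω = 2π·f = 2π·3240 = 2.036e+04 rad/s.
Step 2 — Component impedances:
  R: Z = R = 207 Ω
  L: Z = jωL = j·2.036e+04·0.00529 = 0 + j107.7 Ω
  C: Z = 1/(jωC) = -j/(ω·C) = 0 - j560.8 Ω
Step 3 — Parallel combination: 1/Z_total = 1/R + 1/L + 1/C; Z_total = 60.67 + j94.22 Ω = 112.1∠57.2° Ω.
Step 4 — Power factor: PF = cos(φ) = Re(Z)/|Z| = 60.671/112.07 = 0.5414.
Step 5 — Type: Im(Z) = 94.22 ⇒ lagging (phase φ = 57.2°).

PF = 0.5414 (lagging, φ = 57.2°)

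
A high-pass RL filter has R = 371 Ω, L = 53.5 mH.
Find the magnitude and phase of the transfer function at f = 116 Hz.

Step 1 — Angular frequency: ω = 2π·116 = 728.8 rad/s.
Step 2 — Transfer function: H(jω) = jωL/(R + jωL).
Step 3 — Numerator jωL = j·38.99; denominator R + jωL = 371 + j38.99.
Step 4 — H = 0.01093 + j0.104.
Step 5 — Magnitude: |H| = 0.1045 (-19.6 dB); phase: φ = 84.0°.

|H| = 0.1045 (-19.6 dB), φ = 84.0°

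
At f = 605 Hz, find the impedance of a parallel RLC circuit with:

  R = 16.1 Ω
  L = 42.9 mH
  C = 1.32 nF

Step 1 — Angular frequency: ω = 2π·f = 2π·605 = 3801 rad/s.
Step 2 — Component impedances:
  R: Z = R = 16.1 Ω
  L: Z = jωL = j·3801·0.0429 = 0 + j163.1 Ω
  C: Z = 1/(jωC) = -j/(ω·C) = 0 - j1.993e+05 Ω
Step 3 — Parallel combination: 1/Z_total = 1/R + 1/L + 1/C; Z_total = 15.94 + j1.573 Ω = 16.02∠5.6° Ω.

Z = 15.94 + j1.573 Ω = 16.02∠5.6° Ω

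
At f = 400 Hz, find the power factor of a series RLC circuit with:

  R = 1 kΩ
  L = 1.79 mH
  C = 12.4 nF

Step 1 — Angular frequency: ω = 2π·f = 2π·400 = 2513 rad/s.
Step 2 — Component impedances:
  R: Z = R = 1000 Ω
  L: Z = jωL = j·2513·0.00179 = 0 + j4.499 Ω
  C: Z = 1/(jωC) = -j/(ω·C) = 0 - j3.209e+04 Ω
Step 3 — Series combination: Z_total = R + L + C = 1000 - j3.208e+04 Ω = 3.21e+04∠-88.2° Ω.
Step 4 — Power factor: PF = cos(φ) = Re(Z)/|Z| = 1000/3.21e+04 = 0.03115.
Step 5 — Type: Im(Z) = -3.208e+04 ⇒ leading (phase φ = -88.2°).

PF = 0.03115 (leading, φ = -88.2°)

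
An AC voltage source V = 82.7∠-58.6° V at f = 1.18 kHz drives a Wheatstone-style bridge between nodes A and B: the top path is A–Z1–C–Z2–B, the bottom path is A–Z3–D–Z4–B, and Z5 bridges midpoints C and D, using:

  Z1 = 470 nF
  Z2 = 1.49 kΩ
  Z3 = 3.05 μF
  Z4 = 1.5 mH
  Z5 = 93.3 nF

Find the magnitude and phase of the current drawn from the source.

Step 1 — Angular frequency: ω = 2π·f = 2π·1180 = 7414 rad/s.
Step 2 — Component impedances:
  Z1: Z = 1/(jωC) = -j/(ω·C) = 0 - j287 Ω
  Z2: Z = R = 1490 Ω
  Z3: Z = 1/(jωC) = -j/(ω·C) = 0 - j44.22 Ω
  Z4: Z = jωL = j·7414·0.0015 = 0 + j11.12 Ω
  Z5: Z = 1/(jωC) = -j/(ω·C) = 0 - j1446 Ω
Step 3 — Bridge requires nodal analysis (the Z5 bridge couples midpoints C and D, so the two paths cannot be reduced to a simple series/parallel combination). Setting node B to ground and injecting 1 A at node A, the 3-node admittance system at A, C, D solves to V_A = Z_AB = 0.4026 - j31.93 Ω = 31.93∠-89.3° Ω.
Step 4 — Source phasor: V = 82.7∠-58.6° V = 43.09 - j70.59 V.
Step 5 — Ohm's law: I = V / Z_total = (43.09 - j70.59) / (0.4026 - j31.93) = 2.227 + j1.321 A.
Step 6 — Convert to polar: |I| = 2.59 A, ∠I = 30.7°.

I = 2.59∠30.7° A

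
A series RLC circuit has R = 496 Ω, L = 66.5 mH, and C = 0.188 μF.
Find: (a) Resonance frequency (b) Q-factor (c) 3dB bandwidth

Step 1 — Resonance: ω₀ = 1/√(LC) = 1/√(0.0665·1.88e-07) = 8944 rad/s.
Step 2 — f₀ = ω₀/(2π) = 1423 Hz.
Step 3 — Series Q: Q = ω₀L/R = 8944·0.0665/496 = 1.199.
Step 4 — Bandwidth: Δω = ω₀/Q = 7459 rad/s; BW = Δω/(2π) = 1187 Hz.

(a) f₀ = 1423 Hz  (b) Q = 1.199  (c) BW = 1187 Hz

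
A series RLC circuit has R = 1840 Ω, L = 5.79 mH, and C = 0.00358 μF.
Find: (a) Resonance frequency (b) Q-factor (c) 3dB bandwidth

Step 1 — Resonance condition Im(Z)=0 gives ω₀ = 1/√(LC).
Step 2 — ω₀ = 1/√(0.00579·3.58e-09) = 2.196e+05 rad/s.
Step 3 — f₀ = ω₀/(2π) = 3.496e+04 Hz.
Step 4 — Series Q: Q = ω₀L/R = 2.196e+05·0.00579/1840 = 0.6912.
Step 5 — 3dB bandwidth: Δω = ω₀/Q = 3.178e+05 rad/s; BW = Δω/(2π) = 5.058e+04 Hz.

(a) f₀ = 3.496e+04 Hz  (b) Q = 0.6912  (c) BW = 5.058e+04 Hz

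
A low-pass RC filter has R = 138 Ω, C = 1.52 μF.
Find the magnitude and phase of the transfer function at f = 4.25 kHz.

Step 1 — Angular frequency: ω = 2π·4250 = 2.67e+04 rad/s.
Step 2 — Transfer function: H(jω) = 1/(1 + jωRC).
Step 3 — Denominator: 1 + jωRC = 1 + j·2.67e+04·138·1.52e-06 = 1 + j5.601.
Step 4 — H = 0.03089 - j0.173.
Step 5 — Magnitude: |H| = 0.1758 (-15.1 dB); phase: φ = -79.9°.

|H| = 0.1758 (-15.1 dB), φ = -79.9°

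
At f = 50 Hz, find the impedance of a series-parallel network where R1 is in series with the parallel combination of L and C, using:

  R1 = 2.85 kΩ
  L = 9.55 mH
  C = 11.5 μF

Step 1 — Angular frequency: ω = 2π·f = 2π·50 = 314.2 rad/s.
Step 2 — Component impedances:
  R1: Z = R = 2850 Ω
  L: Z = jωL = j·314.2·0.00955 = 0 + j3 Ω
  C: Z = 1/(jωC) = -j/(ω·C) = 0 - j276.8 Ω
Step 3 — Parallel branch: L || C = 1/(1/L + 1/C) = 0 + j3.033 Ω.
Step 4 — Series with R1: Z_total = R1 + (L || C) = 2850 + j3.033 Ω = 2850∠0.1° Ω.

Z = 2850 + j3.033 Ω = 2850∠0.1° Ω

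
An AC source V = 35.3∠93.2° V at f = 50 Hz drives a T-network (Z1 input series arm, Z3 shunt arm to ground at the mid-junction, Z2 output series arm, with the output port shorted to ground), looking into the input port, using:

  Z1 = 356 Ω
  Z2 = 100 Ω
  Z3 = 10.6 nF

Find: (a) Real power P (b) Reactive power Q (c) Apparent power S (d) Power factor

Step 1 — Angular frequency: ω = 2π·f = 2π·50 = 314.2 rad/s.
Step 2 — Component impedances:
  Z1: Z = R = 356 Ω
  Z2: Z = R = 100 Ω
  Z3: Z = 1/(jωC) = -j/(ω·C) = 0 - j3.003e+05 Ω
Step 3 — With the output port shorted to ground, the output series arm Z2 runs from the junction to ground; the shunt arm Z3 also runs from the junction to ground. They appear in parallel: Z3 || Z2 = 100 - j0.0333 Ω.
Step 4 — Series with input arm Z1: Z_in = Z1 + (Z3 || Z2) = 456 - j0.0333 Ω = 456∠-0.0° Ω.
Step 5 — Source phasor: V = 35.3∠93.2° V = -1.97 + j35.24 V.
Step 6 — Current: I = V / Z = -0.004327 + j0.07729 A = 0.07741∠93.2° A.
Step 7 — Complex power: S = V·I* = 2.733 - j0.0001996 VA.
Step 8 — Real power: P = Re(S) = 2.733 W.
Step 9 — Reactive power: Q = Im(S) = -0.0001996 VAR.
Step 10 — Apparent power: |S| = 2.733 VA.
Step 11 — Power factor: PF = P/|S| = 1 (leading).

(a) P = 2.733 W  (b) Q = -0.0001996 VAR  (c) S = 2.733 VA  (d) PF = 1 (leading)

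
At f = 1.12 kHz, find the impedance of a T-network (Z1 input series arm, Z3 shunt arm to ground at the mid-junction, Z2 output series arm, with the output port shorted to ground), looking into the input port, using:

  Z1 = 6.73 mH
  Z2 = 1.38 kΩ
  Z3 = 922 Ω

Step 1 — Angular frequency: ω = 2π·f = 2π·1120 = 7037 rad/s.
Step 2 — Component impedances:
  Z1: Z = jωL = j·7037·0.00673 = 0 + j47.36 Ω
  Z2: Z = R = 1380 Ω
  Z3: Z = R = 922 Ω
Step 3 — With the output port shorted to ground, the output series arm Z2 runs from the junction to ground; the shunt arm Z3 also runs from the junction to ground. They appear in parallel: Z3 || Z2 = 552.7 Ω.
Step 4 — Series with input arm Z1: Z_in = Z1 + (Z3 || Z2) = 552.7 + j47.36 Ω = 554.7∠4.9° Ω.

Z = 552.7 + j47.36 Ω = 554.7∠4.9° Ω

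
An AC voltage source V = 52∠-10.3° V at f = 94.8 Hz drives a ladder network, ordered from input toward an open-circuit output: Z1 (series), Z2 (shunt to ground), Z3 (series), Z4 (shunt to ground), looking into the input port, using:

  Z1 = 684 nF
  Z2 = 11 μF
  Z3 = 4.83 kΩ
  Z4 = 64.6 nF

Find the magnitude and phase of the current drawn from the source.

Step 1 — Angular frequency: ω = 2π·f = 2π·94.8 = 595.6 rad/s.
Step 2 — Component impedances:
  Z1: Z = 1/(jωC) = -j/(ω·C) = 0 - j2454 Ω
  Z2: Z = 1/(jωC) = -j/(ω·C) = 0 - j152.6 Ω
  Z3: Z = R = 4830 Ω
  Z4: Z = 1/(jωC) = -j/(ω·C) = 0 - j2.599e+04 Ω
Step 3 — Ladder network (open output): work backward from the far end, alternating series and parallel combinations. Z_in = 0.1592 - j2606 Ω = 2606∠-90.0° Ω.
Step 4 — Source phasor: V = 52∠-10.3° V = 51.16 - j9.298 V.
Step 5 — Ohm's law: I = V / Z_total = (51.16 - j9.298) / (0.1592 - j2606) = 0.003569 + j0.01963 A.
Step 6 — Convert to polar: |I| = 0.01995 A, ∠I = 79.7°.

I = 0.01995∠79.7° A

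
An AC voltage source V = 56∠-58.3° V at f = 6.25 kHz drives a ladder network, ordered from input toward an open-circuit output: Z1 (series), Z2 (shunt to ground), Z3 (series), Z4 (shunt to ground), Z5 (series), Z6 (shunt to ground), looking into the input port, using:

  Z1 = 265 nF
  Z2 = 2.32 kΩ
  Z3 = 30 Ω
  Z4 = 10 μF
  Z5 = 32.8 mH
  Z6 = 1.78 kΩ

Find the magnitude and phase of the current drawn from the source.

Step 1 — Angular frequency: ω = 2π·f = 2π·6250 = 3.927e+04 rad/s.
Step 2 — Component impedances:
  Z1: Z = 1/(jωC) = -j/(ω·C) = 0 - j96.09 Ω
  Z2: Z = R = 2320 Ω
  Z3: Z = R = 30 Ω
  Z4: Z = 1/(jωC) = -j/(ω·C) = 0 - j2.546 Ω
  Z5: Z = jωL = j·3.927e+04·0.0328 = 0 + j1288 Ω
  Z6: Z = R = 1780 Ω
Step 3 — Ladder network (open output): work backward from the far end, alternating series and parallel combinations. Z_in = 29.62 - j98.58 Ω = 102.9∠-73.3° Ω.
Step 4 — Source phasor: V = 56∠-58.3° V = 29.43 - j47.65 V.
Step 5 — Ohm's law: I = V / Z_total = (29.43 - j47.65) / (29.62 - j98.58) = 0.5256 + j0.1406 A.
Step 6 — Convert to polar: |I| = 0.5441 A, ∠I = 15.0°.

I = 0.5441∠15.0° A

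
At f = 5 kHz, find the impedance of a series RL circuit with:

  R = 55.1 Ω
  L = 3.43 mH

Step 1 — Angular frequency: ω = 2π·f = 2π·5000 = 3.142e+04 rad/s.
Step 2 — Component impedances:
  R: Z = R = 55.1 Ω
  L: Z = jωL = j·3.142e+04·0.00343 = 0 + j107.8 Ω
Step 3 — Series combination: Z_total = R + L = 55.1 + j107.8 Ω = 121∠62.9° Ω.

Z = 55.1 + j107.8 Ω = 121∠62.9° Ω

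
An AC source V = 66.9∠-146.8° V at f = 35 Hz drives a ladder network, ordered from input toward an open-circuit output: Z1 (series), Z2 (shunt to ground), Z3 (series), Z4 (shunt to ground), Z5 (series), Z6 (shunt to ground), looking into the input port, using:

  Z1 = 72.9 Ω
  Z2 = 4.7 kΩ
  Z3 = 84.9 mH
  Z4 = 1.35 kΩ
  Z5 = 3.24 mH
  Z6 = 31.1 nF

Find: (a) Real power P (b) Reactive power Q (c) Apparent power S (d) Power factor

Step 1 — Angular frequency: ω = 2π·f = 2π·35 = 219.9 rad/s.
Step 2 — Component impedances:
  Z1: Z = R = 72.9 Ω
  Z2: Z = R = 4700 Ω
  Z3: Z = jωL = j·219.9·0.0849 = 0 + j18.67 Ω
  Z4: Z = R = 1350 Ω
  Z5: Z = jωL = j·219.9·0.00324 = 0 + j0.7125 Ω
  Z6: Z = 1/(jωC) = -j/(ω·C) = 0 - j1.462e+05 Ω
Step 3 — Ladder network (open output): work backward from the far end, alternating series and parallel combinations. Z_in = 1122 + j3.746 Ω = 1122∠0.2° Ω.
Step 4 — Source phasor: V = 66.9∠-146.8° V = -55.98 - j36.63 V.
Step 5 — Current: I = V / Z = -0.05002 - j0.03249 A = 0.05965∠-147.0° A.
Step 6 — Complex power: S = V·I* = 3.99 + j0.01333 VA.
Step 7 — Real power: P = Re(S) = 3.99 W.
Step 8 — Reactive power: Q = Im(S) = 0.01333 VAR.
Step 9 — Apparent power: |S| = 3.99 VA.
Step 10 — Power factor: PF = P/|S| = 1 (lagging).

(a) P = 3.99 W  (b) Q = 0.01333 VAR  (c) S = 3.99 VA  (d) PF = 1 (lagging)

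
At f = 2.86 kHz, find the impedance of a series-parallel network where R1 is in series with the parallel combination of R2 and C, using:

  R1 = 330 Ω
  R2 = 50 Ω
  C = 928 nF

Step 1 — Angular frequency: ω = 2π·f = 2π·2860 = 1.797e+04 rad/s.
Step 2 — Component impedances:
  R1: Z = R = 330 Ω
  R2: Z = R = 50 Ω
  C: Z = 1/(jωC) = -j/(ω·C) = 0 - j59.97 Ω
Step 3 — Parallel branch: R2 || C = 1/(1/R2 + 1/C) = 29.49 - j24.59 Ω.
Step 4 — Series with R1: Z_total = R1 + (R2 || C) = 359.5 - j24.59 Ω = 360.3∠-3.9° Ω.

Z = 359.5 - j24.59 Ω = 360.3∠-3.9° Ω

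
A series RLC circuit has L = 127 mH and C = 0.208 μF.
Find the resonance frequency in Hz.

Step 1 — Resonance condition Im(Z)=0 gives ω₀ = 1/√(LC).
Step 2 — ω₀ = 1/√(0.127·2.08e-07) = 6153 rad/s.
Step 3 — f₀ = ω₀/(2π) = 979.2 Hz.

f₀ = 979.2 Hz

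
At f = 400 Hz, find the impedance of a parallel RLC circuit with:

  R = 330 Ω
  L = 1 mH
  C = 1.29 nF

Step 1 — Angular frequency: ω = 2π·f = 2π·400 = 2513 rad/s.
Step 2 — Component impedances:
  R: Z = R = 330 Ω
  L: Z = jωL = j·2513·0.001 = 0 + j2.513 Ω
  C: Z = 1/(jωC) = -j/(ω·C) = 0 - j3.084e+05 Ω
Step 3 — Parallel combination: 1/Z_total = 1/R + 1/L + 1/C; Z_total = 0.01914 + j2.513 Ω = 2.513∠89.6° Ω.

Z = 0.01914 + j2.513 Ω = 2.513∠89.6° Ω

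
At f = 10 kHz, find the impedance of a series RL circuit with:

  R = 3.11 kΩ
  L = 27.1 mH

Step 1 — Angular frequency: ω = 2π·f = 2π·1e+04 = 6.283e+04 rad/s.
Step 2 — Component impedances:
  R: Z = R = 3110 Ω
  L: Z = jωL = j·6.283e+04·0.0271 = 0 + j1703 Ω
Step 3 — Series combination: Z_total = R + L = 3110 + j1703 Ω = 3546∠28.7° Ω.

Z = 3110 + j1703 Ω = 3546∠28.7° Ω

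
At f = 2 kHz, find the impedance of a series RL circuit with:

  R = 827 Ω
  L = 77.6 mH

Step 1 — Angular frequency: ω = 2π·f = 2π·2000 = 1.257e+04 rad/s.
Step 2 — Component impedances:
  R: Z = R = 827 Ω
  L: Z = jωL = j·1.257e+04·0.0776 = 0 + j975.2 Ω
Step 3 — Series combination: Z_total = R + L = 827 + j975.2 Ω = 1279∠49.7° Ω.

Z = 827 + j975.2 Ω = 1279∠49.7° Ω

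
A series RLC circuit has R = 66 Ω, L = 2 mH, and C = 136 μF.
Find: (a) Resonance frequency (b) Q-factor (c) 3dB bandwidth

Step 1 — Resonance condition Im(Z)=0 gives ω₀ = 1/√(LC).
Step 2 — ω₀ = 1/√(0.002·0.000136) = 1917 rad/s.
Step 3 — f₀ = ω₀/(2π) = 305.2 Hz.
Step 4 — Series Q: Q = ω₀L/R = 1917·0.002/66 = 0.0581.
Step 5 — 3dB bandwidth: Δω = ω₀/Q = 3.3e+04 rad/s; BW = Δω/(2π) = 5252 Hz.

(a) f₀ = 305.2 Hz  (b) Q = 0.0581  (c) BW = 5252 Hz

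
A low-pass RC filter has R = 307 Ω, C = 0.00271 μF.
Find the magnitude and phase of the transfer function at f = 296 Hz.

Step 1 — Angular frequency: ω = 2π·296 = 1860 rad/s.
Step 2 — Transfer function: H(jω) = 1/(1 + jωRC).
Step 3 — Denominator: 1 + jωRC = 1 + j·1860·307·2.71e-09 = 1 + j0.001547.
Step 4 — H = 1 - j0.001547.
Step 5 — Magnitude: |H| = 1 (-0.0 dB); phase: φ = -0.1°.

|H| = 1 (-0.0 dB), φ = -0.1°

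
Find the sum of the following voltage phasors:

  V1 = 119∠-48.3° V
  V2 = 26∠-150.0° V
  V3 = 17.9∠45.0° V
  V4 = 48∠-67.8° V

Step 1 — Convert each phasor to rectangular form:
  V1 = 119·(cos(-48.3°) + j·sin(-48.3°)) = 79.16 - j88.85 V
  V2 = 26·(cos(-150.0°) + j·sin(-150.0°)) = -22.52 - j13 V
  V3 = 17.9·(cos(45.0°) + j·sin(45.0°)) = 12.66 + j12.66 V
  V4 = 48·(cos(-67.8°) + j·sin(-67.8°)) = 18.14 - j44.44 V
Step 2 — Sum components: V_total = 87.44 - j133.6 V.
Step 3 — Convert to polar: |V_total| = 159.7 V, ∠V_total = -56.8°.

V_total = 159.7∠-56.8° V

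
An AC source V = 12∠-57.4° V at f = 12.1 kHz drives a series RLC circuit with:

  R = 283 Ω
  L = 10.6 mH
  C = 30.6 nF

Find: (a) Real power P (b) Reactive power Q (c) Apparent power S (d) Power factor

Step 1 — Angular frequency: ω = 2π·f = 2π·1.21e+04 = 7.603e+04 rad/s.
Step 2 — Component impedances:
  R: Z = R = 283 Ω
  L: Z = jωL = j·7.603e+04·0.0106 = 0 + j805.9 Ω
  C: Z = 1/(jωC) = -j/(ω·C) = 0 - j429.8 Ω
Step 3 — Series combination: Z_total = R + L + C = 283 + j376 Ω = 470.6∠53.0° Ω.
Step 4 — Source phasor: V = 12∠-57.4° V = 6.465 - j10.11 V.
Step 5 — Current: I = V / Z = -0.008903 - j0.02389 A = 0.0255∠-110.4° A.
Step 6 — Complex power: S = V·I* = 0.184 + j0.2445 VA.
Step 7 — Real power: P = Re(S) = 0.184 W.
Step 8 — Reactive power: Q = Im(S) = 0.2445 VAR.
Step 9 — Apparent power: |S| = 0.306 VA.
Step 10 — Power factor: PF = P/|S| = 0.6013 (lagging).

(a) P = 0.184 W  (b) Q = 0.2445 VAR  (c) S = 0.306 VA  (d) PF = 0.6013 (lagging)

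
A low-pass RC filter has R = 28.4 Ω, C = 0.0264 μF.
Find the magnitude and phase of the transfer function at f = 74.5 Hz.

Step 1 — Angular frequency: ω = 2π·74.5 = 468.1 rad/s.
Step 2 — Transfer function: H(jω) = 1/(1 + jωRC).
Step 3 — Denominator: 1 + jωRC = 1 + j·468.1·28.4·2.64e-08 = 1 + j0.000351.
Step 4 — H = 1 - j0.000351.
Step 5 — Magnitude: |H| = 1 (-0.0 dB); phase: φ = -0.0°.

|H| = 1 (-0.0 dB), φ = -0.0°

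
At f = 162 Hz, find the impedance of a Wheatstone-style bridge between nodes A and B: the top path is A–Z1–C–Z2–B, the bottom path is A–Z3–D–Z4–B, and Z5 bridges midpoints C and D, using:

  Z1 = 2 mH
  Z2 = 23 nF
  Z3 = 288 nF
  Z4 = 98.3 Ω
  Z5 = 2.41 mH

Step 1 — Angular frequency: ω = 2π·f = 2π·162 = 1018 rad/s.
Step 2 — Component impedances:
  Z1: Z = jωL = j·1018·0.002 = 0 + j2.036 Ω
  Z2: Z = 1/(jωC) = -j/(ω·C) = 0 - j4.271e+04 Ω
  Z3: Z = 1/(jωC) = -j/(ω·C) = 0 - j3411 Ω
  Z4: Z = R = 98.3 Ω
  Z5: Z = jωL = j·1018·0.00241 = 0 + j2.453 Ω
Step 3 — Bridge requires nodal analysis (the Z5 bridge couples midpoints C and D, so the two paths cannot be reduced to a simple series/parallel combination). Setting node B to ground and injecting 1 A at node A, the 3-node admittance system at A, C, D solves to V_A = Z_AB = 98.31 + j4.269 Ω = 98.4∠2.5° Ω.

Z = 98.31 + j4.269 Ω = 98.4∠2.5° Ω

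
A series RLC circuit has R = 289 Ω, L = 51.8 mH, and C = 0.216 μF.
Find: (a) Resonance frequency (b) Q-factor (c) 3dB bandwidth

Step 1 — Resonance condition Im(Z)=0 gives ω₀ = 1/√(LC).
Step 2 — ω₀ = 1/√(0.0518·2.16e-07) = 9454 rad/s.
Step 3 — f₀ = ω₀/(2π) = 1505 Hz.
Step 4 — Series Q: Q = ω₀L/R = 9454·0.0518/289 = 1.694.
Step 5 — 3dB bandwidth: Δω = ω₀/Q = 5579 rad/s; BW = Δω/(2π) = 887.9 Hz.

(a) f₀ = 1505 Hz  (b) Q = 1.694  (c) BW = 887.9 Hz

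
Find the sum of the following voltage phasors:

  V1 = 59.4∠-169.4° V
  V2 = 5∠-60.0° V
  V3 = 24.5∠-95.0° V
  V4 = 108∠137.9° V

Step 1 — Convert each phasor to rectangular form:
  V1 = 59.4·(cos(-169.4°) + j·sin(-169.4°)) = -58.39 - j10.93 V
  V2 = 5·(cos(-60.0°) + j·sin(-60.0°)) = 2.5 - j4.33 V
  V3 = 24.5·(cos(-95.0°) + j·sin(-95.0°)) = -2.135 - j24.41 V
  V4 = 108·(cos(137.9°) + j·sin(137.9°)) = -80.13 + j72.41 V
Step 2 — Sum components: V_total = -138.2 + j32.74 V.
Step 3 — Convert to polar: |V_total| = 142 V, ∠V_total = 166.7°.

V_total = 142∠166.7° V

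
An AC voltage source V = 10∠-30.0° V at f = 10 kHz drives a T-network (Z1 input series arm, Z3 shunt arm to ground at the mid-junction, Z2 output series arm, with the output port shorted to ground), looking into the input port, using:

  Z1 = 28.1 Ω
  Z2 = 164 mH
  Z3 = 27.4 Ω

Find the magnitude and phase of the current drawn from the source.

Step 1 — Angular frequency: ω = 2π·f = 2π·1e+04 = 6.283e+04 rad/s.
Step 2 — Component impedances:
  Z1: Z = R = 28.1 Ω
  Z2: Z = jωL = j·6.283e+04·0.164 = 0 + j1.03e+04 Ω
  Z3: Z = R = 27.4 Ω
Step 3 — With the output port shorted to ground, the output series arm Z2 runs from the junction to ground; the shunt arm Z3 also runs from the junction to ground. They appear in parallel: Z3 || Z2 = 27.4 + j0.07286 Ω.
Step 4 — Series with input arm Z1: Z_in = Z1 + (Z3 || Z2) = 55.5 + j0.07286 Ω = 55.5∠0.1° Ω.
Step 5 — Source phasor: V = 10∠-30.0° V = 8.66 - j5 V.
Step 6 — Ohm's law: I = V / Z_total = (8.66 - j5) / (55.5 + j0.07286) = 0.1559 - j0.0903 A.
Step 7 — Convert to polar: |I| = 0.1802 A, ∠I = -30.1°.

I = 0.1802∠-30.1° A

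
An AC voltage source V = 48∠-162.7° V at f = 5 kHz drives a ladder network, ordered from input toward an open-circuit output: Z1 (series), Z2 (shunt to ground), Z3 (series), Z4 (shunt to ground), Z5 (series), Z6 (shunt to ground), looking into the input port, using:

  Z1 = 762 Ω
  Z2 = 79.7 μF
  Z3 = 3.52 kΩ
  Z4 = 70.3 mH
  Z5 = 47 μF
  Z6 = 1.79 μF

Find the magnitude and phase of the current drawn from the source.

Step 1 — Angular frequency: ω = 2π·f = 2π·5000 = 3.142e+04 rad/s.
Step 2 — Component impedances:
  Z1: Z = R = 762 Ω
  Z2: Z = 1/(jωC) = -j/(ω·C) = 0 - j0.3994 Ω
  Z3: Z = R = 3520 Ω
  Z4: Z = jωL = j·3.142e+04·0.0703 = 0 + j2209 Ω
  Z5: Z = 1/(jωC) = -j/(ω·C) = 0 - j0.6773 Ω
  Z6: Z = 1/(jωC) = -j/(ω·C) = 0 - j17.78 Ω
Step 3 — Ladder network (open output): work backward from the far end, alternating series and parallel combinations. Z_in = 762 - j0.3994 Ω = 762∠-0.0° Ω.
Step 4 — Source phasor: V = 48∠-162.7° V = -45.83 - j14.27 V.
Step 5 — Ohm's law: I = V / Z_total = (-45.83 - j14.27) / (762 - j0.3994) = -0.06013 - j0.01876 A.
Step 6 — Convert to polar: |I| = 0.06299 A, ∠I = -162.7°.

I = 0.06299∠-162.7° A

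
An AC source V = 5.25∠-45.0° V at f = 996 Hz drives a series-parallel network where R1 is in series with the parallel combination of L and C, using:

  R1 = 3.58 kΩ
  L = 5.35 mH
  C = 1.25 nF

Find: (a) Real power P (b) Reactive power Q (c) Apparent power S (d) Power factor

Step 1 — Angular frequency: ω = 2π·f = 2π·996 = 6258 rad/s.
Step 2 — Component impedances:
  R1: Z = R = 3580 Ω
  L: Z = jωL = j·6258·0.00535 = 0 + j33.48 Ω
  C: Z = 1/(jωC) = -j/(ω·C) = 0 - j1.278e+05 Ω
Step 3 — Parallel branch: L || C = 1/(1/L + 1/C) = 0 + j33.49 Ω.
Step 4 — Series with R1: Z_total = R1 + (L || C) = 3580 + j33.49 Ω = 3580∠0.5° Ω.
Step 5 — Source phasor: V = 5.25∠-45.0° V = 3.712 - j3.712 V.
Step 6 — Current: I = V / Z = 0.001027 - j0.001047 A = 0.001466∠-45.5° A.
Step 7 — Complex power: S = V·I* = 0.007698 + j7.201e-05 VA.
Step 8 — Real power: P = Re(S) = 0.007698 W.
Step 9 — Reactive power: Q = Im(S) = 7.201e-05 VAR.
Step 10 — Apparent power: |S| = 0.007699 VA.
Step 11 — Power factor: PF = P/|S| = 1 (lagging).

(a) P = 0.007698 W  (b) Q = 7.201e-05 VAR  (c) S = 0.007699 VA  (d) PF = 1 (lagging)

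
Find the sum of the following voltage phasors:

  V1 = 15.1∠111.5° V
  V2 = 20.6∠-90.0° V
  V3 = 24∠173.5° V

Step 1 — Convert each phasor to rectangular form:
  V1 = 15.1·(cos(111.5°) + j·sin(111.5°)) = -5.534 + j14.05 V
  V2 = 20.6·(cos(-90.0°) + j·sin(-90.0°)) = 0 - j20.6 V
  V3 = 24·(cos(173.5°) + j·sin(173.5°)) = -23.85 + j2.717 V
Step 2 — Sum components: V_total = -29.38 - j3.834 V.
Step 3 — Convert to polar: |V_total| = 29.63 V, ∠V_total = -172.6°.

V_total = 29.63∠-172.6° V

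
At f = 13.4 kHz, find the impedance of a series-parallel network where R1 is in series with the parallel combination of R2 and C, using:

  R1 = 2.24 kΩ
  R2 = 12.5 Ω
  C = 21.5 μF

Step 1 — Angular frequency: ω = 2π·f = 2π·1.34e+04 = 8.419e+04 rad/s.
Step 2 — Component impedances:
  R1: Z = R = 2240 Ω
  R2: Z = R = 12.5 Ω
  C: Z = 1/(jωC) = -j/(ω·C) = 0 - j0.5524 Ω
Step 3 — Parallel branch: R2 || C = 1/(1/R2 + 1/C) = 0.02437 - j0.5514 Ω.
Step 4 — Series with R1: Z_total = R1 + (R2 || C) = 2240 - j0.5514 Ω = 2240∠-0.0° Ω.

Z = 2240 - j0.5514 Ω = 2240∠-0.0° Ω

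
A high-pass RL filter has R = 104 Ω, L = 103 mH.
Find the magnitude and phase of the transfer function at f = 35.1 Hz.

Step 1 — Angular frequency: ω = 2π·35.1 = 220.5 rad/s.
Step 2 — Transfer function: H(jω) = jωL/(R + jωL).
Step 3 — Numerator jωL = j·22.72; denominator R + jωL = 104 + j22.72.
Step 4 — H = 0.04553 + j0.2085.
Step 5 — Magnitude: |H| = 0.2134 (-13.4 dB); phase: φ = 77.7°.

|H| = 0.2134 (-13.4 dB), φ = 77.7°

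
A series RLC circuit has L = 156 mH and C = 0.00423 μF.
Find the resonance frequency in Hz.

Step 1 — Resonance condition Im(Z)=0 gives ω₀ = 1/√(LC).
Step 2 — ω₀ = 1/√(0.156·4.23e-09) = 3.893e+04 rad/s.
Step 3 — f₀ = ω₀/(2π) = 6196 Hz.

f₀ = 6196 Hz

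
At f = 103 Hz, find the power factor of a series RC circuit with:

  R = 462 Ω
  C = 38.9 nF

Step 1 — Angular frequency: ω = 2π·f = 2π·103 = 647.2 rad/s.
Step 2 — Component impedances:
  R: Z = R = 462 Ω
  C: Z = 1/(jωC) = -j/(ω·C) = 0 - j3.972e+04 Ω
Step 3 — Series combination: Z_total = R + C = 462 - j3.972e+04 Ω = 3.972e+04∠-89.3° Ω.
Step 4 — Power factor: PF = cos(φ) = Re(Z)/|Z| = 462/3.972e+04 = 0.01163.
Step 5 — Type: Im(Z) = -3.972e+04 ⇒ leading (phase φ = -89.3°).

PF = 0.01163 (leading, φ = -89.3°)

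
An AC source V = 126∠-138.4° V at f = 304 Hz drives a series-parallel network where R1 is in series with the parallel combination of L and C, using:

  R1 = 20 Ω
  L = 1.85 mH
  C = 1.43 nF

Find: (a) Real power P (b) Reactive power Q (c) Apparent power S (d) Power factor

Step 1 — Angular frequency: ω = 2π·f = 2π·304 = 1910 rad/s.
Step 2 — Component impedances:
  R1: Z = R = 20 Ω
  L: Z = jωL = j·1910·0.00185 = 0 + j3.534 Ω
  C: Z = 1/(jωC) = -j/(ω·C) = 0 - j3.661e+05 Ω
Step 3 — Parallel branch: L || C = 1/(1/L + 1/C) = 0 + j3.534 Ω.
Step 4 — Series with R1: Z_total = R1 + (L || C) = 20 + j3.534 Ω = 20.31∠10.0° Ω.
Step 5 — Source phasor: V = 126∠-138.4° V = -94.22 - j83.65 V.
Step 6 — Current: I = V / Z = -5.285 - j3.249 A = 6.204∠-148.4° A.
Step 7 — Complex power: S = V·I* = 769.8 + j136 VA.
Step 8 — Real power: P = Re(S) = 769.8 W.
Step 9 — Reactive power: Q = Im(S) = 136 VAR.
Step 10 — Apparent power: |S| = 781.7 VA.
Step 11 — Power factor: PF = P/|S| = 0.9847 (lagging).

(a) P = 769.8 W  (b) Q = 136 VAR  (c) S = 781.7 VA  (d) PF = 0.9847 (lagging)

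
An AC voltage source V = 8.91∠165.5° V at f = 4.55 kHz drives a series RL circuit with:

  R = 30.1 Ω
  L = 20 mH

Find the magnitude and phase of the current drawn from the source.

Step 1 — Angular frequency: ω = 2π·f = 2π·4550 = 2.859e+04 rad/s.
Step 2 — Component impedances:
  R: Z = R = 30.1 Ω
  L: Z = jωL = j·2.859e+04·0.02 = 0 + j571.8 Ω
Step 3 — Series combination: Z_total = R + L = 30.1 + j571.8 Ω = 572.6∠87.0° Ω.
Step 4 — Source phasor: V = 8.91∠165.5° V = -8.626 + j2.231 V.
Step 5 — Ohm's law: I = V / Z_total = (-8.626 + j2.231) / (30.1 + j571.8) = 0.003099 + j0.01525 A.
Step 6 — Convert to polar: |I| = 0.01556 A, ∠I = 78.5°.

I = 0.01556∠78.5° A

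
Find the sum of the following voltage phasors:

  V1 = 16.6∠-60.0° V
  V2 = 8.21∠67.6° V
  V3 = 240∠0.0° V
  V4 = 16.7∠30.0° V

Step 1 — Convert each phasor to rectangular form:
  V1 = 16.6·(cos(-60.0°) + j·sin(-60.0°)) = 8.3 - j14.38 V
  V2 = 8.21·(cos(67.6°) + j·sin(67.6°)) = 3.129 + j7.591 V
  V3 = 240·(cos(0.0°) + j·sin(0.0°)) = 240 V
  V4 = 16.7·(cos(30.0°) + j·sin(30.0°)) = 14.46 + j8.35 V
Step 2 — Sum components: V_total = 265.9 + j1.565 V.
Step 3 — Convert to polar: |V_total| = 265.9 V, ∠V_total = 0.3°.

V_total = 265.9∠0.3° V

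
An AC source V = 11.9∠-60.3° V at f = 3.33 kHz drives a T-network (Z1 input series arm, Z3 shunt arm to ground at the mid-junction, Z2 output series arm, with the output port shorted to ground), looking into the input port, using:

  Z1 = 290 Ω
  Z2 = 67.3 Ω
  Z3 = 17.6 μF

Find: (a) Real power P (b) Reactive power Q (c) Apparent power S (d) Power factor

Step 1 — Angular frequency: ω = 2π·f = 2π·3330 = 2.092e+04 rad/s.
Step 2 — Component impedances:
  Z1: Z = R = 290 Ω
  Z2: Z = R = 67.3 Ω
  Z3: Z = 1/(jωC) = -j/(ω·C) = 0 - j2.716 Ω
Step 3 — With the output port shorted to ground, the output series arm Z2 runs from the junction to ground; the shunt arm Z3 also runs from the junction to ground. They appear in parallel: Z3 || Z2 = 0.1094 - j2.711 Ω.
Step 4 — Series with input arm Z1: Z_in = Z1 + (Z3 || Z2) = 290.1 - j2.711 Ω = 290.1∠-0.5° Ω.
Step 5 — Source phasor: V = 11.9∠-60.3° V = 5.896 - j10.34 V.
Step 6 — Current: I = V / Z = 0.02065 - j0.03544 A = 0.04102∠-59.8° A.
Step 7 — Complex power: S = V·I* = 0.4881 - j0.004561 VA.
Step 8 — Real power: P = Re(S) = 0.4881 W.
Step 9 — Reactive power: Q = Im(S) = -0.004561 VAR.
Step 10 — Apparent power: |S| = 0.4881 VA.
Step 11 — Power factor: PF = P/|S| = 1 (leading).

(a) P = 0.4881 W  (b) Q = -0.004561 VAR  (c) S = 0.4881 VA  (d) PF = 1 (leading)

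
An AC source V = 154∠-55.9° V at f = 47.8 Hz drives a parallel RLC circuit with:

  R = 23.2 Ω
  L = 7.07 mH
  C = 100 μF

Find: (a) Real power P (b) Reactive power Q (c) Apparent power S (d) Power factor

Step 1 — Angular frequency: ω = 2π·f = 2π·47.8 = 300.3 rad/s.
Step 2 — Component impedances:
  R: Z = R = 23.2 Ω
  L: Z = jωL = j·300.3·0.00707 = 0 + j2.123 Ω
  C: Z = 1/(jωC) = -j/(ω·C) = 0 - j33.3 Ω
Step 3 — Parallel combination: 1/Z_total = 1/R + 1/L + 1/C; Z_total = 0.2196 + j2.247 Ω = 2.257∠84.4° Ω.
Step 4 — Source phasor: V = 154∠-55.9° V = 86.34 - j127.5 V.
Step 5 — Current: I = V / Z = -52.5 - j43.56 A = 68.22∠-140.3° A.
Step 6 — Complex power: S = V·I* = 1022 + j1.046e+04 VA.
Step 7 — Real power: P = Re(S) = 1022 W.
Step 8 — Reactive power: Q = Im(S) = 1.046e+04 VAR.
Step 9 — Apparent power: |S| = 1.051e+04 VA.
Step 10 — Power factor: PF = P/|S| = 0.0973 (lagging).

(a) P = 1022 W  (b) Q = 1.046e+04 VAR  (c) S = 1.051e+04 VA  (d) PF = 0.0973 (lagging)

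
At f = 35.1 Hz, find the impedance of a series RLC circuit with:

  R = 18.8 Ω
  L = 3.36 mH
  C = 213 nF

Step 1 — Angular frequency: ω = 2π·f = 2π·35.1 = 220.5 rad/s.
Step 2 — Component impedances:
  R: Z = R = 18.8 Ω
  L: Z = jωL = j·220.5·0.00336 = 0 + j0.741 Ω
  C: Z = 1/(jωC) = -j/(ω·C) = 0 - j2.129e+04 Ω
Step 3 — Series combination: Z_total = R + L + C = 18.8 - j2.129e+04 Ω = 2.129e+04∠-89.9° Ω.

Z = 18.8 - j2.129e+04 Ω = 2.129e+04∠-89.9° Ω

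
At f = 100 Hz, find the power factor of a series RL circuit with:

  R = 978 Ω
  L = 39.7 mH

Step 1 — Angular frequency: ω = 2π·f = 2π·100 = 628.3 rad/s.
Step 2 — Component impedances:
  R: Z = R = 978 Ω
  L: Z = jωL = j·628.3·0.0397 = 0 + j24.94 Ω
Step 3 — Series combination: Z_total = R + L = 978 + j24.94 Ω = 978.3∠1.5° Ω.
Step 4 — Power factor: PF = cos(φ) = Re(Z)/|Z| = 978/978.3 = 0.9997.
Step 5 — Type: Im(Z) = 24.94 ⇒ lagging (phase φ = 1.5°).

PF = 0.9997 (lagging, φ = 1.5°)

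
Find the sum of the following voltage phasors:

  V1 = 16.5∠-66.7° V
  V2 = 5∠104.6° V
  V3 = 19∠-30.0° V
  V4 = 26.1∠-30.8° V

Step 1 — Convert each phasor to rectangular form:
  V1 = 16.5·(cos(-66.7°) + j·sin(-66.7°)) = 6.527 - j15.15 V
  V2 = 5·(cos(104.6°) + j·sin(104.6°)) = -1.26 + j4.839 V
  V3 = 19·(cos(-30.0°) + j·sin(-30.0°)) = 16.45 - j9.5 V
  V4 = 26.1·(cos(-30.8°) + j·sin(-30.8°)) = 22.42 - j13.36 V
Step 2 — Sum components: V_total = 44.14 - j33.18 V.
Step 3 — Convert to polar: |V_total| = 55.22 V, ∠V_total = -36.9°.

V_total = 55.22∠-36.9° V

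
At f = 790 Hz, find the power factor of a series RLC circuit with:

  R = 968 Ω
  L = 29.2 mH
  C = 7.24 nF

Step 1 — Angular frequency: ω = 2π·f = 2π·790 = 4964 rad/s.
Step 2 — Component impedances:
  R: Z = R = 968 Ω
  L: Z = jωL = j·4964·0.0292 = 0 + j144.9 Ω
  C: Z = 1/(jωC) = -j/(ω·C) = 0 - j2.783e+04 Ω
Step 3 — Series combination: Z_total = R + L + C = 968 - j2.768e+04 Ω = 2.77e+04∠-88.0° Ω.
Step 4 — Power factor: PF = cos(φ) = Re(Z)/|Z| = 968/2.77e+04 = 0.03495.
Step 5 — Type: Im(Z) = -2.768e+04 ⇒ leading (phase φ = -88.0°).

PF = 0.03495 (leading, φ = -88.0°)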